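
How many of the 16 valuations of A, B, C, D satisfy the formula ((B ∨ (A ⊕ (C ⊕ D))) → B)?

A | B | C | D || (C ⊕ D) | (A ⊕ (C ⊕ D)) | (B ∨ (A ⊕ (C ⊕ D))) | ((B ∨ (A ⊕ (C ⊕ D))) → B)
1 | 1 | 1 | 1 ||    0    |       1       |          1          |             1            
1 | 1 | 1 | 0 ||    1    |       0       |          1          |             1            
1 | 1 | 0 | 1 ||    1    |       0       |          1          |             1            
1 | 1 | 0 | 0 ||    0    |       1       |          1          |             1            
1 | 0 | 1 | 1 ||    0    |       1       |          1          |             0            
1 | 0 | 1 | 0 ||    1    |       0       |          0          |             1            
1 | 0 | 0 | 1 ||    1    |       0       |          0          |             1            
1 | 0 | 0 | 0 ||    0    |       1       |          1          |             0            
0 | 1 | 1 | 1 ||    0    |       0       |          1          |             1            
0 | 1 | 1 | 0 ||    1    |       1       |          1          |             1            
0 | 1 | 0 | 1 ||    1    |       1       |          1          |             1            
0 | 1 | 0 | 0 ||    0    |       0       |          1          |             1            
0 | 0 | 1 | 1 ||    0    |       0       |          0          |             1            
0 | 0 | 1 | 0 ||    1    |       1       |          1          |             0            
0 | 0 | 0 | 1 ||    1    |       1       |          1          |             0            
0 | 0 | 0 | 0 ||    0    |       0       |          0          |             1            
The formula is true on 12 of the 16 rows.

12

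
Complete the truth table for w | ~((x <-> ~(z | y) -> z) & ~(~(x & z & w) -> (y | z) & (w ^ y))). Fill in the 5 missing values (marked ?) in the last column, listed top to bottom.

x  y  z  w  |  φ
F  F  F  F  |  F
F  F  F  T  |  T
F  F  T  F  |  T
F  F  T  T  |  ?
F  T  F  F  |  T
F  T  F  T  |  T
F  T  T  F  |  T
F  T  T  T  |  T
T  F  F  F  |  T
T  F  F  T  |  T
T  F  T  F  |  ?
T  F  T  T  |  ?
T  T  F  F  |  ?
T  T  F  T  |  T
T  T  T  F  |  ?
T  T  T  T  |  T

Row x=F, y=F, z=T, w=T: ~((x <-> ~(z | y) -> z) & ~(~(x & z & w) -> (y | z) & (w ^ y))) = T, so the formula = T.
Row x=T, y=F, z=T, w=F: ~((x <-> ~(z | y) -> z) & ~(~(x & z & w) -> (y | z) & (w ^ y))) = F, so the formula = F.
Row x=T, y=F, z=T, w=T: ~((x <-> ~(z | y) -> z) & ~(~(x & z & w) -> (y | z) & (w ^ y))) = T, so the formula = T.
Row x=T, y=T, z=F, w=F: ~((x <-> ~(z | y) -> z) & ~(~(x & z & w) -> (y | z) & (w ^ y))) = T, so the formula = T.
Row x=T, y=T, z=T, w=F: ~((x <-> ~(z | y) -> z) & ~(~(x & z & w) -> (y | z) & (w ^ y))) = T, so the formula = T.

T, F, T, T, T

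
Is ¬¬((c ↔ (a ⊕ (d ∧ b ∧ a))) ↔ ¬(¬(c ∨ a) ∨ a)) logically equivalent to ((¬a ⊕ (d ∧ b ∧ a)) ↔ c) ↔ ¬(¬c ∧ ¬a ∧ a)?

a | b | c | d || φ | ψ
1 | 1 | 1 | 1 || 1 | 1
1 | 1 | 1 | 0 || 0 | 0
1 | 1 | 0 | 1 || 0 | 0
1 | 1 | 0 | 0 || 1 | 1
1 | 0 | 1 | 1 || 0 | 0
1 | 0 | 1 | 0 || 0 | 0
1 | 0 | 0 | 1 || 1 | 1
1 | 0 | 0 | 0 || 1 | 1
0 | 1 | 1 | 1 || 0 | 1
0 | 1 | 1 | 0 || 0 | 1
0 | 1 | 0 | 1 || 0 | 0
0 | 1 | 0 | 0 || 0 | 0
0 | 0 | 1 | 1 || 0 | 1
0 | 0 | 1 | 0 || 0 | 1
0 | 0 | 0 | 1 || 0 | 0
0 | 0 | 0 | 0 || 0 | 0
The columns differ at a=0, b=1, c=1, d=1 (φ=0, ψ=1), so they are not equivalent.

not equivalent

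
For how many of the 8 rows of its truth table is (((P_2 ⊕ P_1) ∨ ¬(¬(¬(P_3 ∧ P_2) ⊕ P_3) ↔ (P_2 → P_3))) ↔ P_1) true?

P_1 | P_2 | P_3 || (P_2 ⊕ P_1) | (P_3 ∧ P_2) | ¬(P_3 ∧ P_2) | (¬(P_3 ∧ P_2) ⊕ P_3) | ¬(¬(P_3 ∧ P_2) ⊕ P_3) | (P_2 → P_3) | φ
 0  |  0  |  0  ||      0      |      0      |      1       |          1           |           0           |      1      | 0
 0  |  0  |  1  ||      0      |      0      |      1       |          0           |           1           |      1      | 1
 0  |  1  |  0  ||      1      |      0      |      1       |          1           |           0           |      0      | 0
 0  |  1  |  1  ||      1      |      1      |      0       |          1           |           0           |      1      | 0
 1  |  0  |  0  ||      1      |      0      |      1       |          1           |           0           |      1      | 1
 1  |  0  |  1  ||      1      |      0      |      1       |          0           |           1           |      1      | 1
 1  |  1  |  0  ||      0      |      0      |      1       |          1           |           0           |      0      | 0
 1  |  1  |  1  ||      0      |      1      |      0       |          1           |           0           |      1      | 1
The formula is true on 4 of the 8 rows.

4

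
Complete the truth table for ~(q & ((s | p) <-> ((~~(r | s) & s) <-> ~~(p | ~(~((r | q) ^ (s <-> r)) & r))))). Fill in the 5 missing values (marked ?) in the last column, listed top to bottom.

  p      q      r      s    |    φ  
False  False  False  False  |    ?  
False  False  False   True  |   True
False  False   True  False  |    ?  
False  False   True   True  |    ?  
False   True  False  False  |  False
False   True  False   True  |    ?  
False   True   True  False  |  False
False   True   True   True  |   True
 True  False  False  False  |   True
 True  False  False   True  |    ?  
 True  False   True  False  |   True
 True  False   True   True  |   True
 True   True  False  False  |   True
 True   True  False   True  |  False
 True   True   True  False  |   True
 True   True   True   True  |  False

Row p=False, q=False, r=False, s=False: ((s | p) <-> ((~~(r | s) & s) <-> ~~(p | ~(~((r | q) ^ (s <-> r)) & r)))) = True, (q & ((s | p) <-> ((~~(r | s) & s) <-> ~~(p | ~(~((r | q) ^ (s <-> r)) & r))))) = False, so the formula = True.
Row p=False, q=False, r=True, s=False: ((s | p) <-> ((~~(r | s) & s) <-> ~~(p | ~(~((r | q) ^ (s <-> r)) & r)))) = True, (q & ((s | p) <-> ((~~(r | s) & s) <-> ~~(p | ~(~((r | q) ^ (s <-> r)) & r))))) = False, so the formula = True.
Row p=False, q=False, r=True, s=True: ((s | p) <-> ((~~(r | s) & s) <-> ~~(p | ~(~((r | q) ^ (s <-> r)) & r)))) = False, (q & ((s | p) <-> ((~~(r | s) & s) <-> ~~(p | ~(~((r | q) ^ (s <-> r)) & r))))) = False, so the formula = True.
Row p=False, q=True, r=False, s=True: ((s | p) <-> ((~~(r | s) & s) <-> ~~(p | ~(~((r | q) ^ (s <-> r)) & r)))) = True, (q & ((s | p) <-> ((~~(r | s) & s) <-> ~~(p | ~(~((r | q) ^ (s <-> r)) & r))))) = True, so the formula = False.
Row p=True, q=False, r=False, s=True: ((s | p) <-> ((~~(r | s) & s) <-> ~~(p | ~(~((r | q) ^ (s <-> r)) & r)))) = True, (q & ((s | p) <-> ((~~(r | s) & s) <-> ~~(p | ~(~((r | q) ^ (s <-> r)) & r))))) = False, so the formula = True.

True, True, True, False, True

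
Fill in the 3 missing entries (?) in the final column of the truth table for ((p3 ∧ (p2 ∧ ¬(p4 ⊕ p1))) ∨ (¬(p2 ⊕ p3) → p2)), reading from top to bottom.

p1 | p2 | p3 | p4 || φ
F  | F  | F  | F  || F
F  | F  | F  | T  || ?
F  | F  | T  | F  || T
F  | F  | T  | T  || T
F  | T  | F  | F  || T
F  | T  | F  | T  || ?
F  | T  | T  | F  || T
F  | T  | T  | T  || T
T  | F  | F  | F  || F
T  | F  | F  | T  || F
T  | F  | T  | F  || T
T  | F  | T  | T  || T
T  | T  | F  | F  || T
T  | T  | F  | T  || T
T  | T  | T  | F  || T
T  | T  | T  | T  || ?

F, T, T

Row p1=F, p2=F, p3=F, p4=T: (p3 ∧ (p2 ∧ ¬(p4 ⊕ p1))) = F, (¬(p2 ⊕ p3) → p2) = F, so the formula = F.
Row p1=F, p2=T, p3=F, p4=T: (p3 ∧ (p2 ∧ ¬(p4 ⊕ p1))) = F, (¬(p2 ⊕ p3) → p2) = T, so the formula = T.
Row p1=T, p2=T, p3=T, p4=T: (p3 ∧ (p2 ∧ ¬(p4 ⊕ p1))) = T, (¬(p2 ⊕ p3) → p2) = T, so the formula = T.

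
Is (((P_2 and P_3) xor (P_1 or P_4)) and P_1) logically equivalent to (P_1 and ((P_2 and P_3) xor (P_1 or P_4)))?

equivalent

P_1  P_2  P_3  P_4  |  φ  ψ
 T    T    T    T   |  F  F
 T    T    T    F   |  F  F
 T    T    F    T   |  T  T
 T    T    F    F   |  T  T
 T    F    T    T   |  T  T
 T    F    T    F   |  T  T
 T    F    F    T   |  T  T
 T    F    F    F   |  T  T
 F    T    T    T   |  F  F
 F    T    T    F   |  F  F
 F    T    F    T   |  F  F
 F    T    F    F   |  F  F
 F    F    T    T   |  F  F
 F    F    T    F   |  F  F
 F    F    F    T   |  F  F
 F    F    F    F   |  F  F
The columns for φ and ψ agree on every row, so they are logically equivalent.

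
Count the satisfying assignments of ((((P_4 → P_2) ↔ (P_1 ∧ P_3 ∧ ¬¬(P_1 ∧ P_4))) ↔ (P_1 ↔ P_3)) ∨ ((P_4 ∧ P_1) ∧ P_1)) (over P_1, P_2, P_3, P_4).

P_1 | P_2 | P_3 | P_4 | (P_4 → P_2) | (P_1 ∧ P_4) | ¬(P_1 ∧ P_4) | ¬¬(P_1 ∧ P_4) | (P_1 ∧ P_3 ∧ ¬¬(P_1 ∧ P_4)) | (P_1 ↔ P_3) | (P_4 ∧ P_1) | ((P_4 ∧ P_1) ∧ P_1) | φ
--- | --- | --- | --- | ----------- | ----------- | ------------ | ------------- | --------------------------- | ----------- | ----------- | ------------------- | -
 F  |  F  |  F  |  F  |      T      |      F      |      T       |       F       |              F              |      T      |      F      |          F          | F
 F  |  F  |  F  |  T  |      F      |      F      |      T       |       F       |              F              |      T      |      F      |          F          | T
 F  |  F  |  T  |  F  |      T      |      F      |      T       |       F       |              F              |      F      |      F      |          F          | T
 F  |  F  |  T  |  T  |      F      |      F      |      T       |       F       |              F              |      F      |      F      |          F          | F
 F  |  T  |  F  |  F  |      T      |      F      |      T       |       F       |              F              |      T      |      F      |          F          | F
 F  |  T  |  F  |  T  |      T      |      F      |      T       |       F       |              F              |      T      |      F      |          F          | F
 F  |  T  |  T  |  F  |      T      |      F      |      T       |       F       |              F              |      F      |      F      |          F          | T
 F  |  T  |  T  |  T  |      T      |      F      |      T       |       F       |              F              |      F      |      F      |          F          | T
 T  |  F  |  F  |  F  |      T      |      F      |      T       |       F       |              F              |      F      |      F      |          F          | T
 T  |  F  |  F  |  T  |      F      |      T      |      F       |       T       |              F              |      F      |      T      |          T          | T
 T  |  F  |  T  |  F  |      T      |      F      |      T       |       F       |              F              |      T      |      F      |          F          | F
 T  |  F  |  T  |  T  |      F      |      T      |      F       |       T       |              T              |      T      |      T      |          T          | T
 T  |  T  |  F  |  F  |      T      |      F      |      T       |       F       |              F              |      F      |      F      |          F          | T
 T  |  T  |  F  |  T  |      T      |      T      |      F       |       T       |              F              |      F      |      T      |          T          | T
 T  |  T  |  T  |  F  |      T      |      F      |      T       |       F       |              F              |      T      |      F      |          F          | F
 T  |  T  |  T  |  T  |      T      |      T      |      F       |       T       |              T              |      T      |      T      |          T          | T
The formula is true on 10 of the 16 rows.

10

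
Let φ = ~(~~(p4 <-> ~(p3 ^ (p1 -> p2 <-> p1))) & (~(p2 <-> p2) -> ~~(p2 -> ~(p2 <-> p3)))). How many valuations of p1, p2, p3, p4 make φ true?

p1  p2  p3  p4  |  (p1 -> p2)  ((p1 -> p2) <-> p1)  (p3 ^ ((p1 -> p2) <-> p1))  ~(p3 ^ ((p1 -> p2) <-> p1))  (p2 <-> p2)  ~(p2 <-> p2)  (p2 <-> p3)  ~(p2 <-> p3)  (p2 -> ~(p2 <-> p3))  ~(p2 -> ~(p2 <-> p3))  ~~(p2 -> ~(p2 <-> p3))  φ
F   F   F   F   |      T                F                       F                            T                    T            F             T            F                 T                      F                      T             T
F   F   F   T   |      T                F                       F                            T                    T            F             T            F                 T                      F                      T             F
F   F   T   F   |      T                F                       T                            F                    T            F             F            T                 T                      F                      T             F
F   F   T   T   |      T                F                       T                            F                    T            F             F            T                 T                      F                      T             T
F   T   F   F   |      T                F                       F                            T                    T            F             F            T                 T                      F                      T             T
F   T   F   T   |      T                F                       F                            T                    T            F             F            T                 T                      F                      T             F
F   T   T   F   |      T                F                       T                            F                    T            F             T            F                 F                      T                      F             F
F   T   T   T   |      T                F                       T                            F                    T            F             T            F                 F                      T                      F             T
T   F   F   F   |      F                F                       F                            T                    T            F             T            F                 T                      F                      T             T
T   F   F   T   |      F                F                       F                            T                    T            F             T            F                 T                      F                      T             F
T   F   T   F   |      F                F                       T                            F                    T            F             F            T                 T                      F                      T             F
T   F   T   T   |      F                F                       T                            F                    T            F             F            T                 T                      F                      T             T
T   T   F   F   |      T                T                       T                            F                    T            F             F            T                 T                      F                      T             F
T   T   F   T   |      T                T                       T                            F                    T            F             F            T                 T                      F                      T             T
T   T   T   F   |      T                T                       F                            T                    T            F             T            F                 F                      T                      F             T
T   T   T   T   |      T                T                       F                            T                    T            F             T            F                 F                      T                      F             F
The formula is true on 8 of the 16 rows.

8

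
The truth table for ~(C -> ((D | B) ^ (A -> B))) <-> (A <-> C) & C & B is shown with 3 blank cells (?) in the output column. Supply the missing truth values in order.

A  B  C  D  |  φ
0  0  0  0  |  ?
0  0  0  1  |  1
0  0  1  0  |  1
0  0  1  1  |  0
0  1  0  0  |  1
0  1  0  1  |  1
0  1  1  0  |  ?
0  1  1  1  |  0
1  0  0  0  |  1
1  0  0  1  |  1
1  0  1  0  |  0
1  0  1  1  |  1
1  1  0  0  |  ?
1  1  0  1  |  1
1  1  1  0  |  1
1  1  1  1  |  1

Row A=0, B=0, C=0, D=0: ~(C -> ((D | B) ^ (A -> B))) = 0, ((A <-> C) & C & B) = 0, so the formula = 1.
Row A=0, B=1, C=1, D=0: ~(C -> ((D | B) ^ (A -> B))) = 1, ((A <-> C) & C & B) = 0, so the formula = 0.
Row A=1, B=1, C=0, D=0: ~(C -> ((D | B) ^ (A -> B))) = 0, ((A <-> C) & C & B) = 0, so the formula = 1.

1, 0, 1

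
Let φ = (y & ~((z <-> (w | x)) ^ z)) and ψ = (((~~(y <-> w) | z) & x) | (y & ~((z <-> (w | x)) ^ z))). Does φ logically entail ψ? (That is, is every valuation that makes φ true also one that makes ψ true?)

x  y  z  w  |  φ  ψ
T  T  T  T  |  T  T
T  T  T  F  |  T  T
T  T  F  T  |  T  T
T  T  F  F  |  T  T
T  F  T  T  |  F  T
T  F  T  F  |  F  T
T  F  F  T  |  F  F
T  F  F  F  |  F  T
F  T  T  T  |  T  T
F  T  T  F  |  F  F
F  T  F  T  |  T  T
F  T  F  F  |  F  F
F  F  T  T  |  F  F
F  F  T  F  |  F  F
F  F  F  T  |  F  F
F  F  F  F  |  F  F
In every row where φ is true, ψ is also true, so φ ⊨ ψ.

yes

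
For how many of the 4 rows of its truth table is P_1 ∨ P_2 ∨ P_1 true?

 P_1    P_2   |  (P_2 ∨ P_1)  (P_1 ∨ (P_2 ∨ P_1))
 True   True  |      True             True       
 True  False  |      True             True       
False   True  |      True             True       
False  False  |     False            False       
The formula is true on 3 of the 4 rows.

3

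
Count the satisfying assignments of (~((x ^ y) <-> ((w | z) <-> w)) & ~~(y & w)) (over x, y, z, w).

2

  x      y      z      w       (x ^ y)  (w | z)  ((w | z) <-> w)  (y & w)  ~(y & w)  ~~(y & w)    φ  
False  False  False  False      False    False         True        False     True      False    False
False  False  False   True      False     True         True        False     True      False    False
False  False   True  False      False     True        False        False     True      False    False
False  False   True   True      False     True         True        False     True      False    False
False   True  False  False       True    False         True        False     True      False    False
False   True  False   True       True     True         True         True    False       True    False
False   True   True  False       True     True        False        False     True      False    False
False   True   True   True       True     True         True         True    False       True    False
 True  False  False  False       True    False         True        False     True      False    False
 True  False  False   True       True     True         True        False     True      False    False
 True  False   True  False       True     True        False        False     True      False    False
 True  False   True   True       True     True         True        False     True      False    False
 True   True  False  False      False    False         True        False     True      False    False
 True   True  False   True      False     True         True         True    False       True     True
 True   True   True  False      False     True        False        False     True      False    False
 True   True   True   True      False     True         True         True    False       True     True
The formula is true on 2 of the 16 rows.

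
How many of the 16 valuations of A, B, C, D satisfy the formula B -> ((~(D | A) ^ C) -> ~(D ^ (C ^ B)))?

A  B  C  D     (D | A)  ~(D | A)  (~(D | A) ^ C)  (C ^ B)  (D ^ (C ^ B))  ~(D ^ (C ^ B))  φ
F  F  F  F        F        T            T            F           F              T         T
F  F  F  T        T        F            F            F           T              F         T
F  F  T  F        F        T            F            T           T              F         T
F  F  T  T        T        F            T            T           F              T         T
F  T  F  F        F        T            T            T           T              F         F
F  T  F  T        T        F            F            T           F              T         T
F  T  T  F        F        T            F            F           F              T         T
F  T  T  T        T        F            T            F           T              F         F
T  F  F  F        T        F            F            F           F              T         T
T  F  F  T        T        F            F            F           T              F         T
T  F  T  F        T        F            T            T           T              F         T
T  F  T  T        T        F            T            T           F              T         T
T  T  F  F        T        F            F            T           T              F         T
T  T  F  T        T        F            F            T           F              T         T
T  T  T  F        T        F            T            F           F              T         T
T  T  T  T        T        F            T            F           T              F         F
The formula is true on 13 of the 16 rows.

13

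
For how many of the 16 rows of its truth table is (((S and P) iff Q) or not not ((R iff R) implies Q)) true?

14

P  Q  R  S  |  (S and P)  ((S and P) iff Q)  (R iff R)  ((R iff R) implies Q)  not ((R iff R) implies Q)  φ
T  T  T  T  |      T              T              T                T                        F              T
T  T  T  F  |      F              F              T                T                        F              T
T  T  F  T  |      T              T              T                T                        F              T
T  T  F  F  |      F              F              T                T                        F              T
T  F  T  T  |      T              F              T                F                        T              F
T  F  T  F  |      F              T              T                F                        T              T
T  F  F  T  |      T              F              T                F                        T              F
T  F  F  F  |      F              T              T                F                        T              T
F  T  T  T  |      F              F              T                T                        F              T
F  T  T  F  |      F              F              T                T                        F              T
F  T  F  T  |      F              F              T                T                        F              T
F  T  F  F  |      F              F              T                T                        F              T
F  F  T  T  |      F              T              T                F                        T              T
F  F  T  F  |      F              T              T                F                        T              T
F  F  F  T  |      F              T              T                F                        T              T
F  F  F  F  |      F              T              T                F                        T              T
The formula is true on 14 of the 16 rows.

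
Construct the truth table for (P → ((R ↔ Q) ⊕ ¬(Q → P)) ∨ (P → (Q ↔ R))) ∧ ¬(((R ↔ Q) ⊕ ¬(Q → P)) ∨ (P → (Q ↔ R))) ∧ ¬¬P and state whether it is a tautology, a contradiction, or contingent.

P  Q  R  |  (R ↔ Q)  (Q → P)  ¬(Q → P)  ((R ↔ Q) ⊕ ¬(Q → P))  (Q ↔ R)  (P → (Q ↔ R))  ¬P  ¬¬P  φ
T  T  T  |     T        T        F               T               T           T        F    T   F
T  T  F  |     F        T        F               F               F           F        F    T   F
T  F  T  |     F        T        F               F               F           F        F    T   F
T  F  F  |     T        T        F               T               T           T        F    T   F
F  T  T  |     T        F        T               F               T           T        T    F   F
F  T  F  |     F        F        T               T               F           T        T    F   F
F  F  T  |     F        T        F               F               F           T        T    F   F
F  F  F  |     T        T        F               T               T           T        T    F   F
Every row is F, so the formula is a contradiction.

contradiction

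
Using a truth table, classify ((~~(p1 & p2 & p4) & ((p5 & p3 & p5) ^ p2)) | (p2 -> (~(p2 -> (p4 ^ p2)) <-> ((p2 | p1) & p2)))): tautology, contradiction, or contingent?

p1  p2  p3  p4  p5  |  φ
T   T   T   T   T   |  T
T   T   T   T   F   |  T
T   T   T   F   T   |  F
T   T   T   F   F   |  F
T   T   F   T   T   |  T
T   T   F   T   F   |  T
T   T   F   F   T   |  F
T   T   F   F   F   |  F
T   F   T   T   T   |  T
T   F   T   T   F   |  T
T   F   T   F   T   |  T
T   F   T   F   F   |  T
T   F   F   T   T   |  T
T   F   F   T   F   |  T
T   F   F   F   T   |  T
T   F   F   F   F   |  T
F   T   T   T   T   |  T
F   T   T   T   F   |  T
F   T   T   F   T   |  F
F   T   T   F   F   |  F
F   T   F   T   T   |  T
F   T   F   T   F   |  T
F   T   F   F   T   |  F
F   T   F   F   F   |  F
F   F   T   T   T   |  T
F   F   T   T   F   |  T
F   F   T   F   T   |  T
F   F   T   F   F   |  T
F   F   F   T   T   |  T
F   F   F   T   F   |  T
F   F   F   F   T   |  T
F   F   F   F   F   |  T
24 of 32 rows are T, so the formula is contingent.

contingent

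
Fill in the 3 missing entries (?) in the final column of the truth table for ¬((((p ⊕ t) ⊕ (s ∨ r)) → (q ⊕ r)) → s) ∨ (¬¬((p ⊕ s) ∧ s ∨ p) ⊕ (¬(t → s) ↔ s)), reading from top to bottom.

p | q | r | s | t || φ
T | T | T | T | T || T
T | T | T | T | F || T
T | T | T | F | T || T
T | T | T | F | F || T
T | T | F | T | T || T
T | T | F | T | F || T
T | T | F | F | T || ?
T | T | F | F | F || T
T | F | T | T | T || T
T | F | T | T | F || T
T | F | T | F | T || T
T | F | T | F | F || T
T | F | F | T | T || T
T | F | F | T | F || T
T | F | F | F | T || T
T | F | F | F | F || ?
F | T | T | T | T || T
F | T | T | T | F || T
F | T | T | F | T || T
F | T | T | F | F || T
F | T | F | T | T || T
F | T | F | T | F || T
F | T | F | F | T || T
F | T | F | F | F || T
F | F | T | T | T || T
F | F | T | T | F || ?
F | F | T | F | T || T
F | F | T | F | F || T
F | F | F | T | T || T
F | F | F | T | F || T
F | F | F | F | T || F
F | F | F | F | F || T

Row p=T, q=T, r=F, s=F, t=T: ¬((((p ⊕ t) ⊕ (s ∨ r)) → (q ⊕ r)) → s) = T, (¬¬((p ⊕ s) ∧ s ∨ p) ⊕ (¬(t → s) ↔ s)) = T, so the formula = T.
Row p=T, q=F, r=F, s=F, t=F: ¬((((p ⊕ t) ⊕ (s ∨ r)) → (q ⊕ r)) → s) = F, (¬¬((p ⊕ s) ∧ s ∨ p) ⊕ (¬(t → s) ↔ s)) = F, so the formula = F.
Row p=F, q=F, r=T, s=T, t=F: ¬((((p ⊕ t) ⊕ (s ∨ r)) → (q ⊕ r)) → s) = F, (¬¬((p ⊕ s) ∧ s ∨ p) ⊕ (¬(t → s) ↔ s)) = T, so the formula = T.

T, F, T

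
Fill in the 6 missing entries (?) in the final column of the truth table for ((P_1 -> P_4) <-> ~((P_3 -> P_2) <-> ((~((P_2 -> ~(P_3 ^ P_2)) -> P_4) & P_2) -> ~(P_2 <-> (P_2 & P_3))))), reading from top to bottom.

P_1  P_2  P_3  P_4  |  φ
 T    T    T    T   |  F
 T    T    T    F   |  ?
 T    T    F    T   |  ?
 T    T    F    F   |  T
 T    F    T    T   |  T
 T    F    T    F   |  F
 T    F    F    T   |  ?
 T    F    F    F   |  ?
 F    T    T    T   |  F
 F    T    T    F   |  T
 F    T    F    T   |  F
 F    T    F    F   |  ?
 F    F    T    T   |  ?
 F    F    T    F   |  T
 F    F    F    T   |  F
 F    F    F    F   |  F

Row P_1=T, P_2=T, P_3=T, P_4=F: (P_1 -> P_4) = F, ~((P_3 -> P_2) <-> ((~((P_2 -> ~(P_3 ^ P_2)) -> P_4) & P_2) -> ~(P_2 <-> (P_2 & P_3)))) = T, so the formula = F.
Row P_1=T, P_2=T, P_3=F, P_4=T: (P_1 -> P_4) = T, ~((P_3 -> P_2) <-> ((~((P_2 -> ~(P_3 ^ P_2)) -> P_4) & P_2) -> ~(P_2 <-> (P_2 & P_3)))) = F, so the formula = F.
Row P_1=T, P_2=F, P_3=F, P_4=T: (P_1 -> P_4) = T, ~((P_3 -> P_2) <-> ((~((P_2 -> ~(P_3 ^ P_2)) -> P_4) & P_2) -> ~(P_2 <-> (P_2 & P_3)))) = F, so the formula = F.
Row P_1=T, P_2=F, P_3=F, P_4=F: (P_1 -> P_4) = F, ~((P_3 -> P_2) <-> ((~((P_2 -> ~(P_3 ^ P_2)) -> P_4) & P_2) -> ~(P_2 <-> (P_2 & P_3)))) = F, so the formula = T.
Row P_1=F, P_2=T, P_3=F, P_4=F: (P_1 -> P_4) = T, ~((P_3 -> P_2) <-> ((~((P_2 -> ~(P_3 ^ P_2)) -> P_4) & P_2) -> ~(P_2 <-> (P_2 & P_3)))) = F, so the formula = F.
Row P_1=F, P_2=F, P_3=T, P_4=T: (P_1 -> P_4) = T, ~((P_3 -> P_2) <-> ((~((P_2 -> ~(P_3 ^ P_2)) -> P_4) & P_2) -> ~(P_2 <-> (P_2 & P_3)))) = T, so the formula = T.

F, F, F, T, F, T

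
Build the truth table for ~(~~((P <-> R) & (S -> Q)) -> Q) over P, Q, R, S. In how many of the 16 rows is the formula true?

2

P | Q | R | S | φ
- | - | - | - | -
F | F | F | F | T
F | F | F | T | F
F | F | T | F | F
F | F | T | T | F
F | T | F | F | F
F | T | F | T | F
F | T | T | F | F
F | T | T | T | F
T | F | F | F | F
T | F | F | T | F
T | F | T | F | T
T | F | T | T | F
T | T | F | F | F
T | T | F | T | F
T | T | T | F | F
T | T | T | T | F
The formula is true on 2 of the 16 rows.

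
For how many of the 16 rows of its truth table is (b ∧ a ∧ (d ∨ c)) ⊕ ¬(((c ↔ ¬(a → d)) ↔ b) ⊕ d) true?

a | b | c | d | φ
- | - | - | - | -
F | F | F | F | T
F | F | F | T | F
F | F | T | F | F
F | F | T | T | T
F | T | F | F | F
F | T | F | T | T
F | T | T | F | T
F | T | T | T | F
T | F | F | F | F
T | F | F | T | F
T | F | T | F | T
T | F | T | T | T
T | T | F | F | T
T | T | F | T | F
T | T | T | F | T
T | T | T | T | T
The formula is true on 9 of the 16 rows.

9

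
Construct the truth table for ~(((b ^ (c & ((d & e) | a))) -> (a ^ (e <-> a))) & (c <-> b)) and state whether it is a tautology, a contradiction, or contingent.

contingent

a  b  c  d  e  |  φ
T  T  T  T  T  |  F
T  T  T  T  F  |  F
T  T  T  F  T  |  F
T  T  T  F  F  |  F
T  T  F  T  T  |  T
T  T  F  T  F  |  T
T  T  F  F  T  |  T
T  T  F  F  F  |  T
T  F  T  T  T  |  T
T  F  T  T  F  |  T
T  F  T  F  T  |  T
T  F  T  F  F  |  T
T  F  F  T  T  |  F
T  F  F  T  F  |  F
T  F  F  F  T  |  F
T  F  F  F  F  |  F
F  T  T  T  T  |  F
F  T  T  T  F  |  F
F  T  T  F  T  |  T
F  T  T  F  F  |  F
F  T  F  T  T  |  T
F  T  F  T  F  |  T
F  T  F  F  T  |  T
F  T  F  F  F  |  T
F  F  T  T  T  |  T
F  F  T  T  F  |  T
F  F  T  F  T  |  T
F  F  T  F  F  |  T
F  F  F  T  T  |  F
F  F  F  T  F  |  F
F  F  F  F  T  |  F
F  F  F  F  F  |  F
17 of 32 rows are T, so the formula is contingent.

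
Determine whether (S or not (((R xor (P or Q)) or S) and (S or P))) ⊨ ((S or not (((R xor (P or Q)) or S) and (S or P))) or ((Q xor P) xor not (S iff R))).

P | Q | R | S | φ | ψ
- | - | - | - | - | -
T | T | T | T | T | T
T | T | T | F | T | T
T | T | F | T | T | T
T | T | F | F | F | F
T | F | T | T | T | T
T | F | T | F | T | T
T | F | F | T | T | T
T | F | F | F | F | T
F | T | T | T | T | T
F | T | T | F | T | T
F | T | F | T | T | T
F | T | F | F | T | T
F | F | T | T | T | T
F | F | T | F | T | T
F | F | F | T | T | T
F | F | F | F | T | T
In every row where φ is true, ψ is also true, so φ ⊨ ψ.

yes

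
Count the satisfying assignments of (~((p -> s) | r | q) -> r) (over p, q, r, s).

15

p  q  r  s     (~((p -> s) | r | q) -> r)
T  T  T  T                 T             
T  T  T  F                 T             
T  T  F  T                 T             
T  T  F  F                 T             
T  F  T  T                 T             
T  F  T  F                 T             
T  F  F  T                 T             
T  F  F  F                 F             
F  T  T  T                 T             
F  T  T  F                 T             
F  T  F  T                 T             
F  T  F  F                 T             
F  F  T  T                 T             
F  F  T  F                 T             
F  F  F  T                 T             
F  F  F  F                 T             
The formula is true on 15 of the 16 rows.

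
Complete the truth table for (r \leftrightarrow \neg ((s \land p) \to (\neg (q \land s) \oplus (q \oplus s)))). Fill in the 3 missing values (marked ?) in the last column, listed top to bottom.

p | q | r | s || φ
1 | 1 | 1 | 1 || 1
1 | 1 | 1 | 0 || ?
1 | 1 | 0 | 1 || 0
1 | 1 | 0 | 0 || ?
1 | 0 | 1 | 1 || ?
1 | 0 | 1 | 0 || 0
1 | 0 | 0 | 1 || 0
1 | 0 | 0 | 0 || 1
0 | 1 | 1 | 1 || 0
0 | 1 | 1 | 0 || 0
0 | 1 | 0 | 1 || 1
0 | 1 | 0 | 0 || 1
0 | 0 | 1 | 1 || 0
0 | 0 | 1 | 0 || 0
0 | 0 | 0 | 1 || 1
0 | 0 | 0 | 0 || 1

0, 1, 1

Row p=1, q=1, r=1, s=0: \neg ((s \land p) \to (\neg (q \land s) \oplus (q \oplus s))) = 0, so the formula = 0.
Row p=1, q=1, r=0, s=0: \neg ((s \land p) \to (\neg (q \land s) \oplus (q \oplus s))) = 0, so the formula = 1.
Row p=1, q=0, r=1, s=1: \neg ((s \land p) \to (\neg (q \land s) \oplus (q \oplus s))) = 1, so the formula = 1.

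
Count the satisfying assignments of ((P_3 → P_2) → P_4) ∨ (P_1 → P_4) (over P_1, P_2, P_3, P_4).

P_1 | P_2 | P_3 | P_4 || (P_3 → P_2) | ((P_3 → P_2) → P_4) | (P_1 → P_4) | φ
 1  |  1  |  1  |  1  ||      1      |          1          |      1      | 1
 1  |  1  |  1  |  0  ||      1      |          0          |      0      | 0
 1  |  1  |  0  |  1  ||      1      |          1          |      1      | 1
 1  |  1  |  0  |  0  ||      1      |          0          |      0      | 0
 1  |  0  |  1  |  1  ||      0      |          1          |      1      | 1
 1  |  0  |  1  |  0  ||      0      |          1          |      0      | 1
 1  |  0  |  0  |  1  ||      1      |          1          |      1      | 1
 1  |  0  |  0  |  0  ||      1      |          0          |      0      | 0
 0  |  1  |  1  |  1  ||      1      |          1          |      1      | 1
 0  |  1  |  1  |  0  ||      1      |          0          |      1      | 1
 0  |  1  |  0  |  1  ||      1      |          1          |      1      | 1
 0  |  1  |  0  |  0  ||      1      |          0          |      1      | 1
 0  |  0  |  1  |  1  ||      0      |          1          |      1      | 1
 0  |  0  |  1  |  0  ||      0      |          1          |      1      | 1
 0  |  0  |  0  |  1  ||      1      |          1          |      1      | 1
 0  |  0  |  0  |  0  ||      1      |          0          |      1      | 1
The formula is true on 13 of the 16 rows.

13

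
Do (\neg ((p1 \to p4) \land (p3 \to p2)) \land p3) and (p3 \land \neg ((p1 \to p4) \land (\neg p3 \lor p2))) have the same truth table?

p1 | p2 | p3 | p4 || φ | ψ
0  | 0  | 0  | 0  || 0 | 0
0  | 0  | 0  | 1  || 0 | 0
0  | 0  | 1  | 0  || 1 | 1
0  | 0  | 1  | 1  || 1 | 1
0  | 1  | 0  | 0  || 0 | 0
0  | 1  | 0  | 1  || 0 | 0
0  | 1  | 1  | 0  || 0 | 0
0  | 1  | 1  | 1  || 0 | 0
1  | 0  | 0  | 0  || 0 | 0
1  | 0  | 0  | 1  || 0 | 0
1  | 0  | 1  | 0  || 1 | 1
1  | 0  | 1  | 1  || 1 | 1
1  | 1  | 0  | 0  || 0 | 0
1  | 1  | 0  | 1  || 0 | 0
1  | 1  | 1  | 0  || 1 | 1
1  | 1  | 1  | 1  || 0 | 0
The columns for φ and ψ agree on every row, so they are logically equivalent.

equivalent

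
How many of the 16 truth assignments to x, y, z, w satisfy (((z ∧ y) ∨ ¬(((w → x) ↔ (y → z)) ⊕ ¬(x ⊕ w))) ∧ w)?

6

x | y | z | w || (z ∧ y) | (w → x) | (y → z) | ((w → x) ↔ (y → z)) | (x ⊕ w) | ¬(x ⊕ w) | φ
0 | 0 | 0 | 0 ||    0    |    1    |    1    |          1          |    0    |    1     | 0
0 | 0 | 0 | 1 ||    0    |    0    |    1    |          0          |    1    |    0     | 1
0 | 0 | 1 | 0 ||    0    |    1    |    1    |          1          |    0    |    1     | 0
0 | 0 | 1 | 1 ||    0    |    0    |    1    |          0          |    1    |    0     | 1
0 | 1 | 0 | 0 ||    0    |    1    |    0    |          0          |    0    |    1     | 0
0 | 1 | 0 | 1 ||    0    |    0    |    0    |          1          |    1    |    0     | 0
0 | 1 | 1 | 0 ||    1    |    1    |    1    |          1          |    0    |    1     | 0
0 | 1 | 1 | 1 ||    1    |    0    |    1    |          0          |    1    |    0     | 1
1 | 0 | 0 | 0 ||    0    |    1    |    1    |          1          |    1    |    0     | 0
1 | 0 | 0 | 1 ||    0    |    1    |    1    |          1          |    0    |    1     | 1
1 | 0 | 1 | 0 ||    0    |    1    |    1    |          1          |    1    |    0     | 0
1 | 0 | 1 | 1 ||    0    |    1    |    1    |          1          |    0    |    1     | 1
1 | 1 | 0 | 0 ||    0    |    1    |    0    |          0          |    1    |    0     | 0
1 | 1 | 0 | 1 ||    0    |    1    |    0    |          0          |    0    |    1     | 0
1 | 1 | 1 | 0 ||    1    |    1    |    1    |          1          |    1    |    0     | 0
1 | 1 | 1 | 1 ||    1    |    1    |    1    |          1          |    0    |    1     | 1
The formula is true on 6 of the 16 rows.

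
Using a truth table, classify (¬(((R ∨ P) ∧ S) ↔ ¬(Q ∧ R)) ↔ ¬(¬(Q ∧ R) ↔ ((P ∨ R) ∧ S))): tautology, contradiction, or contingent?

  P      Q      R      S    |  (R ∨ P)  ((R ∨ P) ∧ S)  (Q ∧ R)  ¬(Q ∧ R)  (((R ∨ P) ∧ S) ↔ ¬(Q ∧ R))  ¬(((R ∨ P) ∧ S) ↔ ¬(Q ∧ R))  (P ∨ R)  ((P ∨ R) ∧ S)  (¬(Q ∧ R) ↔ ((P ∨ R) ∧ S))  ¬(¬(Q ∧ R) ↔ ((P ∨ R) ∧ S))    φ  
False  False  False  False  |   False       False       False     True              False                         True              False       False                False                         True              True
False  False  False   True  |   False       False       False     True              False                         True              False       False                False                         True              True
False  False   True  False  |    True       False       False     True              False                         True               True       False                False                         True              True
False  False   True   True  |    True        True       False     True               True                        False               True        True                 True                        False              True
False   True  False  False  |   False       False       False     True              False                         True              False       False                False                         True              True
False   True  False   True  |   False       False       False     True              False                         True              False       False                False                         True              True
False   True   True  False  |    True       False        True    False               True                        False               True       False                 True                        False              True
False   True   True   True  |    True        True        True    False              False                         True               True        True                False                         True              True
 True  False  False  False  |    True       False       False     True              False                         True               True       False                False                         True              True
 True  False  False   True  |    True        True       False     True               True                        False               True        True                 True                        False              True
 True  False   True  False  |    True       False       False     True              False                         True               True       False                False                         True              True
 True  False   True   True  |    True        True       False     True               True                        False               True        True                 True                        False              True
 True   True  False  False  |    True       False       False     True              False                         True               True       False                False                         True              True
 True   True  False   True  |    True        True       False     True               True                        False               True        True                 True                        False              True
 True   True   True  False  |    True       False        True    False               True                        False               True       False                 True                        False              True
 True   True   True   True  |    True        True        True    False              False                         True               True        True                False                         True              True
Every row is True, so the formula is a tautology.

tautology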